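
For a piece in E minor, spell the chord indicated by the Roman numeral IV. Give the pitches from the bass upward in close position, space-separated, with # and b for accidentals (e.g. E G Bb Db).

IV is the major subdominant, borrowed from the parallel major. In E minor that root is A.
So the chord is A-C#-E, a major triad.

A C# E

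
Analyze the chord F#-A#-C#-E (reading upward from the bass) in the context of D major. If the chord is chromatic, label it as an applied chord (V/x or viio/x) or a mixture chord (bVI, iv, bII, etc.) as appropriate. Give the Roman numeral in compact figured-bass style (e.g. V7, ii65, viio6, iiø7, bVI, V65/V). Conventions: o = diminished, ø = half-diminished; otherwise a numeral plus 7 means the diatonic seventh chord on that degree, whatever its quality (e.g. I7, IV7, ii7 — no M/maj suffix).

V7/vi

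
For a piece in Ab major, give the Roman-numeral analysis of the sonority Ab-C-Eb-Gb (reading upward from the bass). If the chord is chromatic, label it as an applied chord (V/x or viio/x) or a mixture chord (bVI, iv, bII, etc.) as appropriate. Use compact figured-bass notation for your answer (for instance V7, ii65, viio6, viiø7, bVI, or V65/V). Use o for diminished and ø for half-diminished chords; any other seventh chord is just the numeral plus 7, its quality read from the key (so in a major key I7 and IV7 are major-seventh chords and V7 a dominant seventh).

The pitches Ab-C-Eb-Gb form a dominant seventh chord rooted on Ab.
Ab is not a diatonic chord root with this quality in Ab major, but it lies a perfect fifth above Db (IV), so the chord functions as an applied dominant of IV.

V7/IV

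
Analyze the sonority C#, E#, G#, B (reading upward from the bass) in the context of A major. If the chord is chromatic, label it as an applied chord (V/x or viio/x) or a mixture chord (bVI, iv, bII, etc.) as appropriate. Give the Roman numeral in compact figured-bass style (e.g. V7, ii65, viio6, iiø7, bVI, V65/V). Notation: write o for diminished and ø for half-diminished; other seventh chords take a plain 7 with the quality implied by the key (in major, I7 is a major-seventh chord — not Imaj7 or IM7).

V7/vi

Stacked in thirds the chord is C#-E#-G#-B: a dominant seventh chord on C#.
C# is not a diatonic chord root with this quality in A major, but it lies a perfect fifth above F# (vi), so the chord functions as an applied dominant of vi.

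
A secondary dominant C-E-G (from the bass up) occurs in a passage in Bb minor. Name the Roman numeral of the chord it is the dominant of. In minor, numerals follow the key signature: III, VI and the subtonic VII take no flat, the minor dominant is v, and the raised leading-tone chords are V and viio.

V

The chord is a major triad on C.
A dominant resolves down a perfect fifth: C → F. In Bb minor, F is scale degree 5, i.e. V.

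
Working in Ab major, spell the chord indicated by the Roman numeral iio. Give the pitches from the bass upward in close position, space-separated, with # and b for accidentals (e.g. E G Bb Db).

Scale degree 2 in Ab major is Bb; here the chord built on it is altered to a diminished triad. iio is the diminished supertonic triad, borrowed from the parallel minor.
So the chord is Bb-Db-Fb.

Bb Db Fb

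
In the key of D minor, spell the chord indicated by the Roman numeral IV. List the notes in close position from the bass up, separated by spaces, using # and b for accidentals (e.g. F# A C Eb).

Scale degree 4 in D minor is G; here the chord built on it is altered to a major triad. IV is the major subdominant, borrowed from the parallel major.
So the chord is G-B-D.

G B D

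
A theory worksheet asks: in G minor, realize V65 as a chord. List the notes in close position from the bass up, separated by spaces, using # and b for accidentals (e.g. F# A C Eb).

In G minor, the dominant is D. The dominant is major (leading tone raised), so V is a dominant seventh chord.
That chord is spelled D-F#-A-C.
The figured bass 65 indicates first inversion, placing the third (F#) in the bass: F#-A-C-D.

F# A C D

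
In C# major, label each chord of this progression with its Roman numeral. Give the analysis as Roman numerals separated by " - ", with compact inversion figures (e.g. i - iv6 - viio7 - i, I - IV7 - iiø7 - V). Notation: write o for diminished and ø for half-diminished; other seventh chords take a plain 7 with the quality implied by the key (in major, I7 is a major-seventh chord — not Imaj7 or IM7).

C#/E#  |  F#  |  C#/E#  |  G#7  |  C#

C#/E#: root C# is the tonic; major triad there is I6.
F#: major triad on F# = scale degree 4 → IV.
C#/E# has root C#, degree 1 in C# major, so I6.
G#7 has root G#, degree 5 in C# major, so V7.
C# has root C#, degree 1 in C# major, so I.

I6 - IV - I6 - V7 - I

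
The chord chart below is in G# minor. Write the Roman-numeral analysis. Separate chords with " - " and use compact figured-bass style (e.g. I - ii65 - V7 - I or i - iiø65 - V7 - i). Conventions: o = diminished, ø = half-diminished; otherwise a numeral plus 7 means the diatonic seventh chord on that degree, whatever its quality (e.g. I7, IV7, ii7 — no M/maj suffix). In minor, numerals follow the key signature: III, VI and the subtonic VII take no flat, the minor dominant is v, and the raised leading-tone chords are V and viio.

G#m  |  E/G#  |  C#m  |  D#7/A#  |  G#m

i - VI6 - iv - V43 - i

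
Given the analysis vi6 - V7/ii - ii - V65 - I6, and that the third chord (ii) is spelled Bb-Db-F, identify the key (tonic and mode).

The anchor chord is a minor triad on Bb, labeled ii.
Counting down one scale step from Bb places the tonic on Ab; a minor triad on degree 2 is diatonic only in major.

Ab major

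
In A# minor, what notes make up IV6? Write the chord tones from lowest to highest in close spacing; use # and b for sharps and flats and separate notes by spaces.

F## A# D#

IV6 is the major subdominant, borrowed from the parallel major. In A# minor that root is D#.
So the chord is D#-F##-A#, a major triad.
With the 6 figure the chord is in first inversion; from the bass F## upward in close position it reads F##-A#-D#.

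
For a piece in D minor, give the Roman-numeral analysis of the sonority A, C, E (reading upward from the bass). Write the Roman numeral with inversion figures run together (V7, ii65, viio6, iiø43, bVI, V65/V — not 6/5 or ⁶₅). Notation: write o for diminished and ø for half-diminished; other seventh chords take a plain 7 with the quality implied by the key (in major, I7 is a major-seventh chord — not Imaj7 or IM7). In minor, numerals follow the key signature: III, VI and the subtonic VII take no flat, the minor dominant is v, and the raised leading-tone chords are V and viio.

v

Stacked in thirds the chord is A-C-E: a minor triad on A.
In D minor, A is the dominant; the diatonic minor triad there is v.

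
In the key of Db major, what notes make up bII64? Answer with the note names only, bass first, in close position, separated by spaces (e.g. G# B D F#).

bII64 is the Neapolitan chord — a major triad on the lowered second degree. In Db major that root is Ebb.
So the chord is Ebb-Gb-Bbb.
With the 64 figure the chord is in second inversion; from the bass Bbb upward in close position it reads Bbb-Ebb-Gb.

Bbb Ebb Gb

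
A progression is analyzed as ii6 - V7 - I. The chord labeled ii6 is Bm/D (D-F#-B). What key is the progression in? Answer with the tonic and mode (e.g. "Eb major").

A major

The anchor chord is a minor triad on B, labeled ii6.
ii6 on B implies B is the supertonic; that puts the tonic at A, and the lowercase numeral fits major mode.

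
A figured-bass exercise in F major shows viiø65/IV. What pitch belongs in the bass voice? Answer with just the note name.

The applied chord viiø65/IV is rooted on A: A-C-Eb-G.
The figure 65 means first inversion — the third is in the bass.

C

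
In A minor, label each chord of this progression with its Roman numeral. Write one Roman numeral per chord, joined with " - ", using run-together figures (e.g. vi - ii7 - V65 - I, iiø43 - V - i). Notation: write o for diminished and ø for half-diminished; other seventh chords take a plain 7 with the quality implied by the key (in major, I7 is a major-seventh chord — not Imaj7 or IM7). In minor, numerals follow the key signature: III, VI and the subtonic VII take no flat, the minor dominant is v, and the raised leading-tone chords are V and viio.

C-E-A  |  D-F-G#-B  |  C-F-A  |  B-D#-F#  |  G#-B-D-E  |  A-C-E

i6 - viio43 - VI64 - V/V - V65 - i

C-E-A has root A, degree 1 in A minor, so i6.
D-F-G#-B: root G# is the leading tone; fully diminished seventh chord there is viio43.
C-F-A: major triad on F = scale degree 6 → VI64.
B-D#-F#: chromatic; B is V of V, so V/V.
G#-B-D-E has root E, degree 5 in A minor, so V65.
A-C-E: root A is the tonic; minor triad there is i.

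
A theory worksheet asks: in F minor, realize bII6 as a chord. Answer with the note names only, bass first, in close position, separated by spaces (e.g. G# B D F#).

bII6 is the Neapolitan sixth — a major triad on the lowered second degree, here in its customary first inversion. In F minor that root is Gb.
So the chord is Gb-Bb-Db, a major triad.
The figured bass 6 indicates first inversion, placing the third (Bb) in the bass: Bb-Db-Gb.

Bb Db Gb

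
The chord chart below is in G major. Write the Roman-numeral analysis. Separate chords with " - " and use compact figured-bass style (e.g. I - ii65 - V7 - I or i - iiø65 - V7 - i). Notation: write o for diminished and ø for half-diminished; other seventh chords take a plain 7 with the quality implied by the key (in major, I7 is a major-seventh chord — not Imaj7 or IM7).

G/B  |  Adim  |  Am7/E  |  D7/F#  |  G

I6 - iio - ii43 - V65 - I

G/B: root G is the tonic; major triad there is I6.
Adim: diminished triad on A — chromatic; iio (borrowed from the parallel minor).
Am7/E: minor seventh chord on A = scale degree 2 → ii43.
D7/F# has root D, degree 5 in G major, so V65.
G has root G, degree 1 in G major, so I.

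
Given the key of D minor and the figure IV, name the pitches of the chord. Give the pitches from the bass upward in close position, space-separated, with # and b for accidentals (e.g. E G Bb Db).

IV is the major subdominant, borrowed from the parallel major. In D minor that root is G.
So the chord is G-B-D.

G B D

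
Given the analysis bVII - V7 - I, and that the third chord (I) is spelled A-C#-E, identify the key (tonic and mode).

A major

I is given as A-C#-E — a major triad with root A.
If A is scale degree 1 and the mode makes that degree carry a major triad, the tonic is A and the mode is major.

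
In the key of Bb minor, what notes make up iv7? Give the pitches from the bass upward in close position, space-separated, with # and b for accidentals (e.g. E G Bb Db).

The numeral's case and figure indicate a minor seventh chord. In Bb minor its root, the subdominant, is Eb.
Stacking thirds from Eb gives Eb-Gb-Bb-Db.

Eb Gb Bb Db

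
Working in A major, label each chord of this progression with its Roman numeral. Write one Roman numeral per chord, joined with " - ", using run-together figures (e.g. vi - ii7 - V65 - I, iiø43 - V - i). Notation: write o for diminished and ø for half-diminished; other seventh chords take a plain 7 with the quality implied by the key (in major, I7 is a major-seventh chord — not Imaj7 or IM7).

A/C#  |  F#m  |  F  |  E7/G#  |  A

I6 - vi - bVI - V65 - I

A/C# has root A, degree 1 in A major, so I6.
F#m: root F# is the submediant; minor triad there is vi.
F is non-diatonic — bVI, a mixture chord from A minor.
E7/G# has root E, degree 5 in A major, so V65.
A has root A, degree 1 in A major, so I.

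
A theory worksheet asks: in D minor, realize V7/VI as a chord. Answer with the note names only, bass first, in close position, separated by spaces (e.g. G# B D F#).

F A C Eb

V7/VI is a secondary dominant — the dominant seventh of VI. VI in D minor is Bb, so the applied chord's root is F, a perfect fifth above.
Building a dominant seventh chord on F gives F-A-C-Eb.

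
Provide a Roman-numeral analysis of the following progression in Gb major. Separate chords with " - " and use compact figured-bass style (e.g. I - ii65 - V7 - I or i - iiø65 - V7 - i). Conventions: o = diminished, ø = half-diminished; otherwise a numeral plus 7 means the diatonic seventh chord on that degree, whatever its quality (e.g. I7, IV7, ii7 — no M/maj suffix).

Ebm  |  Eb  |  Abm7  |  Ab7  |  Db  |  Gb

vi - V/ii - ii7 - V7/V - V - I

Ebm: minor triad on Eb = scale degree 6 → vi.
Eb: a major triad on Eb, the applied dominant of ii → V/ii.
Abm7: root Ab is the supertonic; minor seventh chord there is ii7.
Ab7 is the secondary dominant of V (dominant seventh chord on Ab): V7/V.
Db: root Db is the dominant; major triad there is V.
Gb has root Gb, degree 1 in Gb major, so I.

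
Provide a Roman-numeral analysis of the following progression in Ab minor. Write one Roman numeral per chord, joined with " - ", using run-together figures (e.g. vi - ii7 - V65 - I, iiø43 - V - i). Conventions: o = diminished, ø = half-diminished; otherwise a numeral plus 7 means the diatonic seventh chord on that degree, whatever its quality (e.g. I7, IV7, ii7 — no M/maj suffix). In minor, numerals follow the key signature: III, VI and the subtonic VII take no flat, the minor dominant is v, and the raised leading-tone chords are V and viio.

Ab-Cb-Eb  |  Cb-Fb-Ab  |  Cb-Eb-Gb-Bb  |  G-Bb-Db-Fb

Ab-Cb-Eb has root Ab, degree 1 in Ab minor, so i.
Cb-Fb-Ab has root Fb, degree 6 in Ab minor, so VI64.
Cb-Eb-Gb-Bb has root Cb, degree 3 in Ab minor, so III7.
G-Bb-Db-Fb has root G, degree 7 in Ab minor, so viio7.

i - VI64 - III7 - viio7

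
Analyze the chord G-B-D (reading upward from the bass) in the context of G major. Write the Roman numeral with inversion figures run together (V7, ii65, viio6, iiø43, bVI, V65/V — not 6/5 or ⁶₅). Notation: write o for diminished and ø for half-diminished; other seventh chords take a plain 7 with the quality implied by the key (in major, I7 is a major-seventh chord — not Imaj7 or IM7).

I

Stacked in thirds the chord is G-B-D: a major triad on G.
In G major, G is the tonic; the diatonic major triad there is I.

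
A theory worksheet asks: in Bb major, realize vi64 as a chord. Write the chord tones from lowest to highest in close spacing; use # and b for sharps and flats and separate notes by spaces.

In Bb major, scale degree 6 is G, and the diatonic chord built there is a minor triad.
That chord is spelled G-Bb-D.
The figured bass 64 indicates second inversion, placing the fifth (D) in the bass: D-G-Bb.

D G Bb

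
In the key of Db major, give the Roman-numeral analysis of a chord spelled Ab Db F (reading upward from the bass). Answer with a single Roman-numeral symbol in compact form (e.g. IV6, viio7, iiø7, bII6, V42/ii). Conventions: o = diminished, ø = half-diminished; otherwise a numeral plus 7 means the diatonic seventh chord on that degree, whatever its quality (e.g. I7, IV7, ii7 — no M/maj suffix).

The pitches Db-F-Ab form a major triad rooted on Db.
In Db major, Db is the tonic; the diatonic major triad there is I.
With Ab in the bass the chord is in second inversion, so the figured bass is 64.

I64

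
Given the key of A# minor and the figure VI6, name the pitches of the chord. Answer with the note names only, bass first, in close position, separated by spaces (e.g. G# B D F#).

A# C# F#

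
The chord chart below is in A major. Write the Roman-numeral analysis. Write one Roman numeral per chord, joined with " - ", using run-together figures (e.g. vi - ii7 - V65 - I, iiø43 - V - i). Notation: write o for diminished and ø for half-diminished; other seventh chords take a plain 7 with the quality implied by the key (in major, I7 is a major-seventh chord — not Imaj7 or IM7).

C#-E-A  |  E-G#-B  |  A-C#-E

C#-E-A: major triad on A = scale degree 1 → I6.
E-G#-B: major triad on E = scale degree 5 → V.
A-C#-E has root A, degree 1 in A major, so I.

I6 - V - I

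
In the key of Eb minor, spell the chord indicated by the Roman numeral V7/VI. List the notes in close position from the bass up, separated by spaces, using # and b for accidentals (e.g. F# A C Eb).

Gb Bb Db Fb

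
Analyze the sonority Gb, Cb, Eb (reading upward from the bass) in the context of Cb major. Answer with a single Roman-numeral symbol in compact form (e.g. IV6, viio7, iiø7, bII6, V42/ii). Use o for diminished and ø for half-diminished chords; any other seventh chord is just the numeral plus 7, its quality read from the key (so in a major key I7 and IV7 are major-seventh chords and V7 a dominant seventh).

I64

Stacked in thirds the chord is Cb-Eb-Gb: a major triad on Cb.
In Cb major, Cb is the tonic; the diatonic major triad there is I.
With Gb in the bass the chord is in second inversion, so the figured bass is 64.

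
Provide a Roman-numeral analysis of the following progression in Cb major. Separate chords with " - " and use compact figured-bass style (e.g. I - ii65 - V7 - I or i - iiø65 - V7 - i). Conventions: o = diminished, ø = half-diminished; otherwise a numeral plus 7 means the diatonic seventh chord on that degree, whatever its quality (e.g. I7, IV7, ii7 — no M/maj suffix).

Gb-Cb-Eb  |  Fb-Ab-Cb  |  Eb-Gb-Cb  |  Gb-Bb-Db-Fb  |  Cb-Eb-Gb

Gb-Cb-Eb: root Cb is the tonic; major triad there is I64.
Fb-Ab-Cb has root Fb, degree 4 in Cb major, so IV.
Eb-Gb-Cb: major triad on Cb = scale degree 1 → I6.
Gb-Bb-Db-Fb: root Gb is the dominant; dominant seventh chord there is V7.
Cb-Eb-Gb: major triad on Cb = scale degree 1 → I.

I64 - IV - I6 - V7 - I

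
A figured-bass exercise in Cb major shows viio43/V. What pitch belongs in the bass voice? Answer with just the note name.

Cb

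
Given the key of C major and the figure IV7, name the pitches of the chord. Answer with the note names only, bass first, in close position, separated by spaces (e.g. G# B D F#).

F A C E

In C major, scale degree 4 is F, and the diatonic chord built there is a major seventh chord.
That chord is spelled F-A-C-E.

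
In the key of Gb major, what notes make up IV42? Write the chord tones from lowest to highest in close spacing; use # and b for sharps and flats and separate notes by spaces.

Bb Cb Eb Gb

The numeral's case and figure indicate a major seventh chord. In Gb major its root, scale degree 4, is Cb.
Stacking thirds from Cb gives Cb-Eb-Gb-Bb.
The figured bass 42 indicates third inversion, placing the seventh (Bb) in the bass: Bb-Cb-Eb-Gb.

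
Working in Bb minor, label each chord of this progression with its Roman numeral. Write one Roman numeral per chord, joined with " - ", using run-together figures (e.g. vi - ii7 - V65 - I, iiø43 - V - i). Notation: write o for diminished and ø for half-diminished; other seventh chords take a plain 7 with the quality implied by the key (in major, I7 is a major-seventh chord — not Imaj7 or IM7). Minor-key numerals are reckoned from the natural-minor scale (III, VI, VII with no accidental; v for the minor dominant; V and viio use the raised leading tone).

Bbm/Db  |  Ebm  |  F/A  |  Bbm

Bbm/Db: minor triad on Bb = scale degree 1 → i6.
Ebm: root Eb is the subdominant; minor triad there is iv.
F/A: root F is the dominant; major triad there is V6.
Bbm: root Bb is the tonic; minor triad there is i.

i6 - iv - V6 - i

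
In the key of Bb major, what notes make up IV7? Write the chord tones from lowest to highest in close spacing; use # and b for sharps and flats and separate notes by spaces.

In Bb major, the fourth degree is Eb, and the diatonic chord built there is a major seventh chord.
That chord is spelled Eb-G-Bb-D.

Eb G Bb D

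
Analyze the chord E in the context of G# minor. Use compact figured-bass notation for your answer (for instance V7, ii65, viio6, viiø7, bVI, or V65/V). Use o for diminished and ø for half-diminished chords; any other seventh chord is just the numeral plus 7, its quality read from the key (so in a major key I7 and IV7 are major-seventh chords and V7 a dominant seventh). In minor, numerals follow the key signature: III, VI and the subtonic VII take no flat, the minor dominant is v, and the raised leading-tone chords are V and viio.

VI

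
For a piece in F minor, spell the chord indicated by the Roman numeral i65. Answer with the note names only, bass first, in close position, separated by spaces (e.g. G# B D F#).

Ab C Eb F

The numeral's case and figure indicate a minor seventh chord. In F minor its root, the first degree, is F.
That chord is spelled F-Ab-C-Eb.
With the 65 figure the chord is in first inversion; from the bass Ab upward in close position it reads Ab-C-Eb-F.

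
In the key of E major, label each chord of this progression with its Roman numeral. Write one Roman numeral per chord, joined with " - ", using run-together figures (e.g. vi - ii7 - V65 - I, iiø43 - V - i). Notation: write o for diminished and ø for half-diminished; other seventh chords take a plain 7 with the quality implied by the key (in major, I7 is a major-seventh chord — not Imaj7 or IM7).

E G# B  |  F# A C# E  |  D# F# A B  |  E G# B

E-G#-B: major triad on E = scale degree 1 → I.
F#-A-C#-E has root F#, degree 2 in E major, so ii7.
D#-F#-A-B: dominant seventh chord on B = scale degree 5 → V65.
E-G#-B: root E is the tonic; major triad there is I.

I - ii7 - V65 - I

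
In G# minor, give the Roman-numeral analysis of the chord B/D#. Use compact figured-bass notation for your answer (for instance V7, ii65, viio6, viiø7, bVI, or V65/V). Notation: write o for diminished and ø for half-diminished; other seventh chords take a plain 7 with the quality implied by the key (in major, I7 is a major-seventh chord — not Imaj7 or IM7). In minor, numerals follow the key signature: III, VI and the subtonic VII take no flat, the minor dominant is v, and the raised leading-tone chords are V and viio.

The pitches B-D#-F# form a major triad rooted on B.
In G# minor, B is the mediant; the diatonic major triad there is III.
With D# in the bass the chord is in first inversion, so the figured bass is 6.

III6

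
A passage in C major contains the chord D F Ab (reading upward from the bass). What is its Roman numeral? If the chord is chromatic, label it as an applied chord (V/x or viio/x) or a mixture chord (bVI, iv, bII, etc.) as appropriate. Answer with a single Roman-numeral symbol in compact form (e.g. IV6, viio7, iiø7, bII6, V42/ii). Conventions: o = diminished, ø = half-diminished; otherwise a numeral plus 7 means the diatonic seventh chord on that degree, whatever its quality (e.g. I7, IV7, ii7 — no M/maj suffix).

Stacked in thirds the chord is D-F-Ab: a diminished triad on D.
D is the second degree of C major. This is the diminished supertonic triad, borrowed from the parallel minor.

iio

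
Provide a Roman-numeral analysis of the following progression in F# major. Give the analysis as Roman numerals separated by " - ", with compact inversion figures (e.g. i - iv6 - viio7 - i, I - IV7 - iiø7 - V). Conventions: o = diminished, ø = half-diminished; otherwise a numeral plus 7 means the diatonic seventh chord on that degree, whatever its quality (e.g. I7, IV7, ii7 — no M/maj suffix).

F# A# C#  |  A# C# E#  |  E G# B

I - iii - bVII

F#-A#-C#: root F# is the tonic; major triad there is I.
A#-C#-E#: minor triad on A# = scale degree 3 → iii.
E-G#-B is non-diatonic — bVII, a mixture chord from F# minor.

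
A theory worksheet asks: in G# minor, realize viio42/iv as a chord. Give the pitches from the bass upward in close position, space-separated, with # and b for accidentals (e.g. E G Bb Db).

A B# D# F#

The slash marks an applied leading-tone chord: viio of iv. In G# minor, iv is C#, so the leading tone to it is B#, a half step below.
Building a fully diminished seventh chord on B# gives B#-D#-F#-A.
With the 42 figure the chord is in third inversion; from the bass A upward in close position it reads A-B#-D#-F#.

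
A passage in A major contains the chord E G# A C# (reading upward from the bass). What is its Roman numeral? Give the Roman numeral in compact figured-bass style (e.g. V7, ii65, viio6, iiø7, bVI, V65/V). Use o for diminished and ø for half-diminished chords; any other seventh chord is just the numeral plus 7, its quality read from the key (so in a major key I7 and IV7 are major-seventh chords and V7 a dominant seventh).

The pitches A-C#-E-G# form a major seventh chord rooted on A.
In A major, A is the tonic; the diatonic major seventh chord there is I7.
With E in the bass the chord is in second inversion, so the figured bass is 43.

I43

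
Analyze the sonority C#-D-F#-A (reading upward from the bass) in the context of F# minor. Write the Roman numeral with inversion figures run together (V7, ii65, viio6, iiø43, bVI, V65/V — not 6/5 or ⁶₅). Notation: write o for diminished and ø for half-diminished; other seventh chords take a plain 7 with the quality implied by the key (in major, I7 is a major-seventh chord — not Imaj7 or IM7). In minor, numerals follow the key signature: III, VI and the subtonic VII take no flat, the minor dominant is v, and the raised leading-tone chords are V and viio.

The pitches D-F#-A-C# form a major seventh chord rooted on D.
In F# minor, D is the submediant; the diatonic major seventh chord there is VI7.
With C# in the bass the chord is in third inversion, so the figured bass is 42.

VI42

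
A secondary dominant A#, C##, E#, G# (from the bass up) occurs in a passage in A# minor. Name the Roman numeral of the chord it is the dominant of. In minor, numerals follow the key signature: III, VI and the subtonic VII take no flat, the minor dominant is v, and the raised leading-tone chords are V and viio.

iv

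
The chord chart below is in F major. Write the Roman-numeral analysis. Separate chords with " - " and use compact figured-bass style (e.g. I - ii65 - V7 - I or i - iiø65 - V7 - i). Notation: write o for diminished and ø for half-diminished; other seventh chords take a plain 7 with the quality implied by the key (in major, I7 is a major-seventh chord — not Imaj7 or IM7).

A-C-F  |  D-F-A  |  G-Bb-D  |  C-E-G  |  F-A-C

A-C-F: root F is the tonic; major triad there is I6.
D-F-A: minor triad on D = scale degree 6 → vi.
G-Bb-D: minor triad on G = scale degree 2 → ii.
C-E-G has root C, degree 5 in F major, so V.
F-A-C: major triad on F = scale degree 1 → I.

I6 - vi - ii - V - I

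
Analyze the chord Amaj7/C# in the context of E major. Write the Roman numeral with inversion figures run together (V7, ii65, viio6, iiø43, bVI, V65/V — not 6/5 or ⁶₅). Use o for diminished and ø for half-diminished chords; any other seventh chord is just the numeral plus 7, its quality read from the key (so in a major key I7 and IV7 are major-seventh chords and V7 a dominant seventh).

IV65

Stacked in thirds the chord is A-C#-E-G#: a major seventh chord on A.
In E major, A is the subdominant; the diatonic major seventh chord there is IV7.
With C# in the bass the chord is in first inversion, so the figured bass is 65.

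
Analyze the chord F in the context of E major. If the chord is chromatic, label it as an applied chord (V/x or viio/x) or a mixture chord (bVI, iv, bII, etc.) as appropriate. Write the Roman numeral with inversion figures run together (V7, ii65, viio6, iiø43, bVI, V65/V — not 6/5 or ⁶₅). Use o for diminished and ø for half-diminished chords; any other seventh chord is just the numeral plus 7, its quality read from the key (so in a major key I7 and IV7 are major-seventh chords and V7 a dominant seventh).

Stacked in thirds the chord is F-A-C: a major triad on F.
F is the lowered second degree of E major (diatonic 2 would be F#). This is the Neapolitan chord — a major triad on the lowered second degree.

bII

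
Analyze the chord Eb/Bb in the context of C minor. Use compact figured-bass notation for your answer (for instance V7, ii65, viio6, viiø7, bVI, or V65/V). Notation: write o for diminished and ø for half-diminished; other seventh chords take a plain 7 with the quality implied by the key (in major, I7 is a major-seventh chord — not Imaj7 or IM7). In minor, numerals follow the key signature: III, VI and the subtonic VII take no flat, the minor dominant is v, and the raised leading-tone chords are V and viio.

III64

Stacked in thirds the chord is Eb-G-Bb: a major triad on Eb.
Eb is scale degree 3 in C minor, and a major triad on that degree is written III.
With Bb in the bass the chord is in second inversion, so the figured bass is 64.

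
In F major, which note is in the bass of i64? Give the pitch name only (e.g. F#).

i in F major has root F; the chord is F-Ab-C.
The figure 64 means second inversion — the fifth is in the bass.

C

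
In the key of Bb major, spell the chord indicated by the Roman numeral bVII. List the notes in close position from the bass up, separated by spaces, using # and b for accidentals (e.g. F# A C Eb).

bVII is a major triad on the lowered seventh degree (the subtonic), borrowed from the parallel minor. In Bb major that root is Ab.
So the chord is Ab-C-Eb.

Ab C Eb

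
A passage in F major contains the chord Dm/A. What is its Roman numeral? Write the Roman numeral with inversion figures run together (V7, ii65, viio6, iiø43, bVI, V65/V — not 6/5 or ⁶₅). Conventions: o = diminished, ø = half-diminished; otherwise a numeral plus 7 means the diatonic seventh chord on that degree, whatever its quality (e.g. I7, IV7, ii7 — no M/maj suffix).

vi64

Stacked in thirds the chord is D-F-A: a minor triad on D.
In F major, D is the submediant; the diatonic minor triad there is vi.
With A in the bass the chord is in second inversion, so the figured bass is 64.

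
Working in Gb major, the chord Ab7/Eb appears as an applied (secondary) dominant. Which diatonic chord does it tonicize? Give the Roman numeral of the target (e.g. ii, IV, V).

V

The chord is a dominant seventh chord on Ab.
A dominant resolves down a perfect fifth: Ab → Db. In Gb major, Db is scale degree 5, i.e. V.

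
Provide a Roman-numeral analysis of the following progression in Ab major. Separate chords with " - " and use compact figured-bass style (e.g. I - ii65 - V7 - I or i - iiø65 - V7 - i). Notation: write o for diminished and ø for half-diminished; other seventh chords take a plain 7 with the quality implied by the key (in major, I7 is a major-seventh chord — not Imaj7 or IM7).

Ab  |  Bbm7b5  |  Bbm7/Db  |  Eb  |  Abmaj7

Ab has root Ab, degree 1 in Ab major, so I.
Bbm7b5: half-diminished seventh chord on Bb — chromatic; iiø7 (borrowed from the parallel minor).
Bbm7/Db: root Bb is the supertonic; minor seventh chord there is ii65.
Eb: root Eb is the dominant; major triad there is V.
Abmaj7: major seventh chord on Ab = scale degree 1 → I7.

I - iiø7 - ii65 - V - I7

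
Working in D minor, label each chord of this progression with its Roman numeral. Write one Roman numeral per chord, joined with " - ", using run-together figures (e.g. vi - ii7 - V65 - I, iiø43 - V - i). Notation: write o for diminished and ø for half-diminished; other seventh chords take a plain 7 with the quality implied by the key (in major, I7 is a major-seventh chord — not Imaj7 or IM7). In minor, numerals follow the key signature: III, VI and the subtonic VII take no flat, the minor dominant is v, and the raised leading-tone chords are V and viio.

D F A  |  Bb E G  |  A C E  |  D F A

D-F-A: root D is the tonic; minor triad there is i.
Bb-E-G has root E, degree 2 in D minor, so iio64.
A-C-E: minor triad on A = scale degree 5 → v.
D-F-A: root D is the tonic; minor triad there is i.

i - iio64 - v - i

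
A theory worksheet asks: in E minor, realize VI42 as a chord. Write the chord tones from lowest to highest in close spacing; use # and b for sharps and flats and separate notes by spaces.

In E minor, the sixth degree is C, and the diatonic chord built there is a major seventh chord.
That chord is spelled C-E-G-B.
With the 42 figure the chord is in third inversion; from the bass B upward in close position it reads B-C-E-G.

B C E G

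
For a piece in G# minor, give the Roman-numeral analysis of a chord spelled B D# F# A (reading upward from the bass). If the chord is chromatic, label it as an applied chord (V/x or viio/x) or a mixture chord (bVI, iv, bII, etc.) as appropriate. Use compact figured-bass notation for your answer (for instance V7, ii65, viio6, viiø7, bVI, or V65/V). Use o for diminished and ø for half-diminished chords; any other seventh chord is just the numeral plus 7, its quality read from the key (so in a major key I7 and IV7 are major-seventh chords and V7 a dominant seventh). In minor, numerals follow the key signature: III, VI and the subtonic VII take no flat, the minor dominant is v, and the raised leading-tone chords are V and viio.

V7/VI

Stacked in thirds the chord is B-D#-F#-A: a dominant seventh chord on B.
B is not a diatonic chord root with this quality in G# minor, but it lies a perfect fifth above E (VI), so the chord functions as an applied dominant of VI.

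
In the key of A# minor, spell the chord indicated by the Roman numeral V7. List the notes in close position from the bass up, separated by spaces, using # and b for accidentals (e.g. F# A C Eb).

In A# minor, the dominant is E#. The dominant is major (leading tone raised), so V is a dominant seventh chord.
Stacking thirds from E# gives E#-G##-B#-D#.

E# G## B# D#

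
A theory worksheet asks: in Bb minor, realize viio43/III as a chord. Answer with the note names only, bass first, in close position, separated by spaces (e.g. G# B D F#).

The slash marks an applied leading-tone chord: viio of III. In Bb minor, III is Db, so the leading tone to it is C, a half step below.
Building a fully diminished seventh chord on C gives C-Eb-Gb-Bbb.
With the 43 figure the chord is in second inversion; from the bass Gb upward in close position it reads Gb-Bbb-C-Eb.

Gb Bbb C Eb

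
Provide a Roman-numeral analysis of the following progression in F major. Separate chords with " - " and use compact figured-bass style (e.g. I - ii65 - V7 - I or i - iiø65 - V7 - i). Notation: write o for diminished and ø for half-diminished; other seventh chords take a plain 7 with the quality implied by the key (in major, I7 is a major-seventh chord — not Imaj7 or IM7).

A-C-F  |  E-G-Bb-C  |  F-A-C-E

A-C-F: root F is the tonic; major triad there is I6.
E-G-Bb-C has root C, degree 5 in F major, so V65.
F-A-C-E: root F is the tonic; major seventh chord there is I7.

I6 - V65 - I7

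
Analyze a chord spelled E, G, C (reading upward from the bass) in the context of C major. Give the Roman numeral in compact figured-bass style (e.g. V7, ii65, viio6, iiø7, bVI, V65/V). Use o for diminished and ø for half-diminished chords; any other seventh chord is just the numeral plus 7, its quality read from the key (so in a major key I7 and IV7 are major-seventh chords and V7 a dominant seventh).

Stacked in thirds the chord is C-E-G: a major triad on C.
In C major, C is the tonic; the diatonic major triad there is I.
With E in the bass the chord is in first inversion, so the figured bass is 6.

I6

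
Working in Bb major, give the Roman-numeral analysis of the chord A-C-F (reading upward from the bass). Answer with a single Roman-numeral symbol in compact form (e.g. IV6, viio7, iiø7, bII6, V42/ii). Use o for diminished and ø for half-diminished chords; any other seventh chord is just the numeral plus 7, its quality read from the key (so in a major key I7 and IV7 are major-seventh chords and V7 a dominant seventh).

V6

Stacked in thirds the chord is F-A-C: a major triad on F.
F is scale degree 5 in Bb major, and a major triad on that degree is written V.
With A in the bass the chord is in first inversion, so the figured bass is 6.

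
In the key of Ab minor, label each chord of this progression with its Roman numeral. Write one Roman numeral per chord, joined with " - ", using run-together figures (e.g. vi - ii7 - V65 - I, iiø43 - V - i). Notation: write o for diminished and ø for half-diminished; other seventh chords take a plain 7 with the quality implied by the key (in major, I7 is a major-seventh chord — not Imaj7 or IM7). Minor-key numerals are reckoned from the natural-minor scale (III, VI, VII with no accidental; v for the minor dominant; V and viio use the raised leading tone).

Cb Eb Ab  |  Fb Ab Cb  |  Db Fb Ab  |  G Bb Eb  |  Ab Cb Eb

Cb-Eb-Ab: minor triad on Ab = scale degree 1 → i6.
Fb-Ab-Cb has root Fb, degree 6 in Ab minor, so VI.
Db-Fb-Ab has root Db, degree 4 in Ab minor, so iv.
G-Bb-Eb: major triad on Eb = scale degree 5 → V6.
Ab-Cb-Eb has root Ab, degree 1 in Ab minor, so i.

i6 - VI - iv - V6 - i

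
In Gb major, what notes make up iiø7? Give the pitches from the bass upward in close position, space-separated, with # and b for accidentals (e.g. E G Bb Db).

Scale degree 2 in Gb major is Ab; here the chord built on it is altered to a half-diminished seventh chord. iiø7 is the half-diminished supertonic seventh, borrowed from the parallel minor.
So the chord is Ab-Cb-Ebb-Gb.

Ab Cb Ebb Gb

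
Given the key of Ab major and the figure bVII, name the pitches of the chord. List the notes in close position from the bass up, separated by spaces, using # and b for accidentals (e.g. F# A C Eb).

Gb Bb Db

Scale degree 7 in Ab major is G; lowering it a half step gives Gb. bVII is a major triad on the lowered seventh degree (the subtonic), borrowed from the parallel minor.
So the chord is Gb-Bb-Db, a major triad.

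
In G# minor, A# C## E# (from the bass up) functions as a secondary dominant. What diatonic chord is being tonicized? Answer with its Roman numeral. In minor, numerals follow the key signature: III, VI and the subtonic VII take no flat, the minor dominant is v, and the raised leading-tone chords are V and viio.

V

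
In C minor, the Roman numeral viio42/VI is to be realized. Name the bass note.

The applied chord viio42/VI is rooted on G: G-Bb-Db-Fb.
The figure 42 means third inversion — the seventh is in the bass.

Fb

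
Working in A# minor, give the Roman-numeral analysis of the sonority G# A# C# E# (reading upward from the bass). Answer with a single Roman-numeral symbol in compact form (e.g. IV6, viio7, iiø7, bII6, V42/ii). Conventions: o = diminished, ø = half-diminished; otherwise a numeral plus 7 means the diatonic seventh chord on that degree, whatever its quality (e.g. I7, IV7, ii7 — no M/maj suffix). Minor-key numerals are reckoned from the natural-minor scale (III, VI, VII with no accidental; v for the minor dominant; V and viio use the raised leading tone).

i42

Stacked in thirds the chord is A#-C#-E#-G#: a minor seventh chord on A#.
In A# minor, A# is the tonic; the diatonic minor seventh chord there is i7.
With G# in the bass the chord is in third inversion, so the figured bass is 42.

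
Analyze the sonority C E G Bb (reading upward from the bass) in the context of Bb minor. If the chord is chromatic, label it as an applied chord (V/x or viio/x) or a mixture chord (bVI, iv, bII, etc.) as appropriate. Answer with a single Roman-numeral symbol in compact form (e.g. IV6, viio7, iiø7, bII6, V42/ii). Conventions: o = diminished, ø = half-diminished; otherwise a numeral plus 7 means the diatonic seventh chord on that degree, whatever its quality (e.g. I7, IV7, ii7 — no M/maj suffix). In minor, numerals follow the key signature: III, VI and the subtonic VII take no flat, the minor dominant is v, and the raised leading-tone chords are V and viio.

V7/V

The pitches C-E-G-Bb form a dominant seventh chord rooted on C.
C is not a diatonic chord root with this quality in Bb minor, but it lies a perfect fifth above F (V), so the chord functions as an applied dominant of V.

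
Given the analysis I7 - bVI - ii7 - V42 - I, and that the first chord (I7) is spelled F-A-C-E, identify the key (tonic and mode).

F major

The chord Fmaj7 is a major seventh chord rooted on F; its label is I7.
If F is scale degree 1 and the mode makes that degree carry a major seventh chord, the tonic is F and the mode is major.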